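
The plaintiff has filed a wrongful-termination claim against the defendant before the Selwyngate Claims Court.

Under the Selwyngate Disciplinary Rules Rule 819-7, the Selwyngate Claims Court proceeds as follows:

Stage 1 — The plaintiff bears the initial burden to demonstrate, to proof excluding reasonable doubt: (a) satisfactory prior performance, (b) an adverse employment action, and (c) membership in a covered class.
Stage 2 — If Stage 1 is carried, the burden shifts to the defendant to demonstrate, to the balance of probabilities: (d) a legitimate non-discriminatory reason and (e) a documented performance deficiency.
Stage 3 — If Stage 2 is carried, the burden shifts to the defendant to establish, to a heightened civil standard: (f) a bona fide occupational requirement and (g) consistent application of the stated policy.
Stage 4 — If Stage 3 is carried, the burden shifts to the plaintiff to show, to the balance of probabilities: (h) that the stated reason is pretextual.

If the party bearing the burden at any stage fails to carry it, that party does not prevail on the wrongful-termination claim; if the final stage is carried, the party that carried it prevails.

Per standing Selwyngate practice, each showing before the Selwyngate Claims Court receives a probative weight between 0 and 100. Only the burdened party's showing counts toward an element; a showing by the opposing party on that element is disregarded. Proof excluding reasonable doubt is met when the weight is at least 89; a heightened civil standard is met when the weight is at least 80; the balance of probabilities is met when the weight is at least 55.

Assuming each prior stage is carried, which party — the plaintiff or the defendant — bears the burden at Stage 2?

defendant

Stage 2's rule assigns the burden to the defendant (to the balance of probabilities).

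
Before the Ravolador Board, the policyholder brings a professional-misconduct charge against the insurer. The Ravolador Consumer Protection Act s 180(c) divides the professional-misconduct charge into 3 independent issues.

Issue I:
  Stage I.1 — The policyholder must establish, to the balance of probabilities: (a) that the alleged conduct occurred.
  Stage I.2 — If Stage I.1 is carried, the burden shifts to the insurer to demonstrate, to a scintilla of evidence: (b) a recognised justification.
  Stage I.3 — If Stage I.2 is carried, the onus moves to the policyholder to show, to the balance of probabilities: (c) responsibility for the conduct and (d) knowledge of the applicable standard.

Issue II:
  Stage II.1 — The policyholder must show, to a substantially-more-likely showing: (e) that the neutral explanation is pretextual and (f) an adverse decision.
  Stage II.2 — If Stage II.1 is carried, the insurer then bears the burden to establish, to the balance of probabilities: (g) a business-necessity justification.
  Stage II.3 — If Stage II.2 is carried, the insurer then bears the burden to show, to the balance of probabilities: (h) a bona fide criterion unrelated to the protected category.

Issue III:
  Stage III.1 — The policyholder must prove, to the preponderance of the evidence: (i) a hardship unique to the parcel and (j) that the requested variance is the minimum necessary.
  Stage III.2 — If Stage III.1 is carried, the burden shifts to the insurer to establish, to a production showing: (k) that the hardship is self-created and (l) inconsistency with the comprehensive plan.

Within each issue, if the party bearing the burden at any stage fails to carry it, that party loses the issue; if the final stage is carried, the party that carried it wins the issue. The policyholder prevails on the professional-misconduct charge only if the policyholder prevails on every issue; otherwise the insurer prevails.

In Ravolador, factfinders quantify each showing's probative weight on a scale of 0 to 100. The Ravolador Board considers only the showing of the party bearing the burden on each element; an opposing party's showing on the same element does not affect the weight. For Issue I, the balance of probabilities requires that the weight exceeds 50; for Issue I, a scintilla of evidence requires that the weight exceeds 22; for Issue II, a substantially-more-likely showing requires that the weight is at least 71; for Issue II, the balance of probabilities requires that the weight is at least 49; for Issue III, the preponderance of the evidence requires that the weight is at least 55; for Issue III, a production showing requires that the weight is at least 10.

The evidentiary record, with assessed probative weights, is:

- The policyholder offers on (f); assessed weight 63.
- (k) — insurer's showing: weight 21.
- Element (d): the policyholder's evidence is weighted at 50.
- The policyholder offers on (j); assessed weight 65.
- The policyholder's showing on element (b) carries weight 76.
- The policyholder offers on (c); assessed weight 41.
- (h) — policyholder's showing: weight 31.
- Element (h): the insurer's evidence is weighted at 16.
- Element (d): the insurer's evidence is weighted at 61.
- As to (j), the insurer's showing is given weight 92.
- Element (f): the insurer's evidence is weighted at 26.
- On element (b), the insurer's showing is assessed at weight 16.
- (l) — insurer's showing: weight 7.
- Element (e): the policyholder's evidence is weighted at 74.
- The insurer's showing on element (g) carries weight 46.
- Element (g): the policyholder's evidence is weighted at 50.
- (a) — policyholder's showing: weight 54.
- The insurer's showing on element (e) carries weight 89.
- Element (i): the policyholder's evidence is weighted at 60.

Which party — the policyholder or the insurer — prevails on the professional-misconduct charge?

insurer

— Issue I —
Stage I.1 (policyholder, the balance of probabilities, weight exceeds 50): (a) 54 > 50 — meets.
  Stage I.1 carried; the burden shifts to the insurer.
Stage I.2 (insurer, a scintilla of evidence, weight exceeds 22): (b) 16 (policyholder's 76 disregarded) ≤ 22 — fails.
  The insurer does not carry Stage I.2.
So the policyholder prevails on this issue.
— Issue II —
Stage II.1 — burden on policyholder; standard: a substantially-more-likely showing (weight is at least 71).
    (e): 74 (insurer's 89 disregarded) ≥ 71 [met]
    (f): 63 (insurer's 26 disregarded) < 71 [not met]
  The policyholder does not carry Stage II.1.
The insurer prevails on this issue.
— Issue III —
Stage III.1 — burden on policyholder; standard: the preponderance of the evidence (weight is at least 55).
    (i): 60 ≥ 55 [met]
    (j): 65 (insurer's 92 disregarded) ≥ 55 [met]
  The policyholder carries Stage III.1; the insurer now bears the burden.
Stage III.2 — burden on insurer; standard: a production showing (weight is at least 10).
    (k): 21 ≥ 10 [met]
    (l): 7 < 10 [not met]
  Stage III.2 not carried; the insurer fails its burden.
So the policyholder prevails on this issue.
Per-issue: Issue I → policyholder; Issue II → insurer; Issue III → policyholder. The policyholder must prevail on every issue; overall, the insurer prevails.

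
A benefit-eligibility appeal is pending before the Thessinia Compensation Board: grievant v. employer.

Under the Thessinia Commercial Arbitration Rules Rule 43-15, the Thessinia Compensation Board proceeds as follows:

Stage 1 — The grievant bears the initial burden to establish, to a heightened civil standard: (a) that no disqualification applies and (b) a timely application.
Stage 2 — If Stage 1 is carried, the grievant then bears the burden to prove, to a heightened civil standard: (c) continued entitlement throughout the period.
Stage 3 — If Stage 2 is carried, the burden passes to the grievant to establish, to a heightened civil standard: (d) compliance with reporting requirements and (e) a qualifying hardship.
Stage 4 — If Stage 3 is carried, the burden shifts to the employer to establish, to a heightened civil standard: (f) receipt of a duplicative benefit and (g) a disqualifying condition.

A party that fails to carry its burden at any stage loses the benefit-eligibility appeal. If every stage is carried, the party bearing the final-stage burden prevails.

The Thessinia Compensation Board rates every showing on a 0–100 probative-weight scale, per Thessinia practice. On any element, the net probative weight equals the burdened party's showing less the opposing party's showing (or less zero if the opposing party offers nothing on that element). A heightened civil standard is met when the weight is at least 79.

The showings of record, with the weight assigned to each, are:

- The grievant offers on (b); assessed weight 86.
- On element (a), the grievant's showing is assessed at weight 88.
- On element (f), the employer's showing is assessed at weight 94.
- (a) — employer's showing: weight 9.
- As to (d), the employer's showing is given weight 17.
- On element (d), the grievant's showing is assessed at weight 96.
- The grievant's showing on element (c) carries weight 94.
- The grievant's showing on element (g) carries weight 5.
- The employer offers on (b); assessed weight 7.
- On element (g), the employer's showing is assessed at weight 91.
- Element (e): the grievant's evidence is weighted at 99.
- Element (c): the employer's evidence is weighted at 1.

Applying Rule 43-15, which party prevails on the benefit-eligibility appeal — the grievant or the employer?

employer

Stage 1 (grievant, a heightened civil standard, weight is at least 79): (a) net 88−9=79 ≥ 79 — meets; (b) net 86−7=79 ≥ 79 — meets.
  Stage 1 is satisfied; the grievant continues to bear the burden.
Stage 2 (grievant, a heightened civil standard, weight is at least 79): (c) net 94−1=93 ≥ 79 — meets.
  All elements met. The grievant retains the burden for Stage 3.
Stage 3 (grievant, a heightened civil standard, weight is at least 79): (d) net 96−17=79 ≥ 79 — meets; (e) 99 ≥ 79 — meets.
  Stage 3 is satisfied; the onus moves to the employer.
Stage 4 (employer, a heightened civil standard, weight is at least 79): (f) 94 ≥ 79 — meets; (g) net 91−5=86 ≥ 79 — meets.
  Stage 4 carried; the final stage is satisfied.
With every stage satisfied, the employer prevails.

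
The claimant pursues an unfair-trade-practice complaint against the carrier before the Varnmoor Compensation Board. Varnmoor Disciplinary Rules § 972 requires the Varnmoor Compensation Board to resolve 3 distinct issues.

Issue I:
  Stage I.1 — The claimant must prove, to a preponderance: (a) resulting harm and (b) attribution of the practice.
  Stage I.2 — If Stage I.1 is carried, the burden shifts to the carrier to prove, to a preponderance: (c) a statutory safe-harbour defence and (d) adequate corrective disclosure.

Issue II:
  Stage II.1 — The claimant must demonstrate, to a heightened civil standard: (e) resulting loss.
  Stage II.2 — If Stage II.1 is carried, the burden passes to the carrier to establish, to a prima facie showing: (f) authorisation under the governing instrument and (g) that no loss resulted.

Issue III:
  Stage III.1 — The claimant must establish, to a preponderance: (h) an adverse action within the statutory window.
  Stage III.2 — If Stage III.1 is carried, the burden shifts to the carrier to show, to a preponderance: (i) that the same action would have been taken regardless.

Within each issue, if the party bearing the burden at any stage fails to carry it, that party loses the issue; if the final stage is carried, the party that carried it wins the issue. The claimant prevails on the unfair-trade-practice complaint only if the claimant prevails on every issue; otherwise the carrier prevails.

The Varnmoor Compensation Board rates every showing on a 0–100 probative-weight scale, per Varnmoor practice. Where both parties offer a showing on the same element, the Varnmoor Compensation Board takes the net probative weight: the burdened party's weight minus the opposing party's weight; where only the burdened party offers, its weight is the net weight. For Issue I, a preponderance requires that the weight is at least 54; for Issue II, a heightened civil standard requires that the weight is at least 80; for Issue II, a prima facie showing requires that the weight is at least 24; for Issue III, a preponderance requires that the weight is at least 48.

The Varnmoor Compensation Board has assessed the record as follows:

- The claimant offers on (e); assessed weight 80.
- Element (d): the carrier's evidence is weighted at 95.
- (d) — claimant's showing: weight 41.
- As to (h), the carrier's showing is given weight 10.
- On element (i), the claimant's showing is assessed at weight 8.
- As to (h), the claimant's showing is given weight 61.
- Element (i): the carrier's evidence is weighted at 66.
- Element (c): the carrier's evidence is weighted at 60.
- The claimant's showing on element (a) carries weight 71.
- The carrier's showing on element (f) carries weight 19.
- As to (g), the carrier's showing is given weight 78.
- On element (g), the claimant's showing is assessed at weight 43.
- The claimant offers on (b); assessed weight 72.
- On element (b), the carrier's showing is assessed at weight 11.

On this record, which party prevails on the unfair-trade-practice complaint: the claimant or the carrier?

carrier

— Issue I —
Stage I.1 — burden on claimant; standard: a preponderance (weight is at least 54).
    (a): 71 ≥ 54 [met]
    (b): 72 − 11 = 61 ≥ 54 [met]
  Stage I.1 carried; the burden shifts to the carrier.
Stage I.2 — burden on carrier; standard: a preponderance (weight is at least 54).
    (c): 60 ≥ 54 [met]
    (d): 95 − 41 = 54 ≥ 54 [met]
  All elements met at the final stage.
All stages carried — the carrier prevails on this issue.
— Issue II —
Stage II.1 (claimant, a heightened civil standard, weight is at least 80): (e) 80 ≥ 80 — meets.
  Stage II.1 carried; the burden shifts to the carrier.
Stage II.2 (carrier, a prima facie showing, weight is at least 24): (f) 19 < 24 — fails; (g) net 78−43=35 ≥ 24 — meets.
  Not every element is met, so the carrier fails to carry Stage II.2.
So the claimant prevails on this issue.
— Issue III —
Stage III.1 (claimant, a preponderance, weight is at least 48): (h) net 61−10=51 ≥ 48 — meets.
  All elements met. The burden passes to the carrier.
Stage III.2 (carrier, a preponderance, weight is at least 48): (i) net 66−8=58 ≥ 48 — meets.
  The carrier carries the last stage.
All stages carried — the carrier prevails on this issue.
Per-issue: Issue I → carrier; Issue II → claimant; Issue III → carrier. The claimant must prevail on every issue; overall, the carrier prevails.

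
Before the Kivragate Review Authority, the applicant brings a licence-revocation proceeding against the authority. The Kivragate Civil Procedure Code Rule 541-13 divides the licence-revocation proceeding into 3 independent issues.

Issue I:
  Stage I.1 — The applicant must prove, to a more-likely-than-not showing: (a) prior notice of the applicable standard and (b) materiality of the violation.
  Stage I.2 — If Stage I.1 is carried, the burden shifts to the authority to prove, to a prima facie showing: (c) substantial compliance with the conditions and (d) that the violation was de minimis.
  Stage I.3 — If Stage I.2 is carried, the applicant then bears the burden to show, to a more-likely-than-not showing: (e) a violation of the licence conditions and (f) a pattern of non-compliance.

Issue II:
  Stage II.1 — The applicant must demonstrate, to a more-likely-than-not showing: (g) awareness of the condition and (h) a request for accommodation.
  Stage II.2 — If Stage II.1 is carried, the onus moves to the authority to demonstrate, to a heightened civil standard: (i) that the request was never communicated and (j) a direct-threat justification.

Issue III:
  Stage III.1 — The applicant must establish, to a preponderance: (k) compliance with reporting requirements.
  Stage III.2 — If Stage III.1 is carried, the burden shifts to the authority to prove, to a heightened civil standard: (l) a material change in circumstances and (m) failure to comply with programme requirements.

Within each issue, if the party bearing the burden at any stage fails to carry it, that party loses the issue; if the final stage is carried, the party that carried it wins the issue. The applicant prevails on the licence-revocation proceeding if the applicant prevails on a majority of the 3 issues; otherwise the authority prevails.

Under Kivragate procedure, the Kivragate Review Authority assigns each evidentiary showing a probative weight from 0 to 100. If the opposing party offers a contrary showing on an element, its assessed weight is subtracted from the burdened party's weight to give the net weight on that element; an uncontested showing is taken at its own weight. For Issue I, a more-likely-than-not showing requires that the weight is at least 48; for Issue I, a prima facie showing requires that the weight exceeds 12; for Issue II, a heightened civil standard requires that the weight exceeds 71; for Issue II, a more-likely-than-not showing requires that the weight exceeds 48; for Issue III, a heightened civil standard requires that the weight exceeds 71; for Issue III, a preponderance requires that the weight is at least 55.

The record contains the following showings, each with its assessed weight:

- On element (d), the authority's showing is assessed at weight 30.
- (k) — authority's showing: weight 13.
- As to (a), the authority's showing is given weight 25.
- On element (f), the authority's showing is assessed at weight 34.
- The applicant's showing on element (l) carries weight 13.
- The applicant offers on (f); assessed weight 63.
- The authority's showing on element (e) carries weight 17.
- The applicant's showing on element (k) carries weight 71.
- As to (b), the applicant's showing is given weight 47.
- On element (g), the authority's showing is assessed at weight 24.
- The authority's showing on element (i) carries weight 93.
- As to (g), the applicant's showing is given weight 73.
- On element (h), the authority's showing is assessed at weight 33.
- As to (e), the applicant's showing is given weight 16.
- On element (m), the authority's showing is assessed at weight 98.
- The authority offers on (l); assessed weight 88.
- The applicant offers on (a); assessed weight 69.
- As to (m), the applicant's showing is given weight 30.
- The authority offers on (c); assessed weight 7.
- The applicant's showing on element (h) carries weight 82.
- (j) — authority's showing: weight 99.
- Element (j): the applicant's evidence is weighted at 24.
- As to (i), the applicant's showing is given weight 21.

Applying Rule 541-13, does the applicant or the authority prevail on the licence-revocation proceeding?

— Issue I —
Stage I.1 (applicant, a more-likely-than-not showing, weight is at least 48): (a) net 69−25=44 < 48 — fails; (b) 47 < 48 — fails.
  Stage I.1 not carried; the applicant fails its burden.
The analysis ends at Stage I.1; the authority prevails on this issue.
— Issue II —
Stage II.1 (applicant, a more-likely-than-not showing, weight exceeds 48): (g) net 73−24=49 > 48 — meets; (h) net 82−33=49 > 48 — meets.
  All elements met. The burden passes to the authority.
Stage II.2 (authority, a heightened civil standard, weight exceeds 71): (i) net 93−21=72 > 71 — meets; (j) net 99−24=75 > 71 — meets.
  Stage II.2 carried; the final stage is satisfied.
All stages carried — the authority prevails on this issue.
— Issue III —
Stage III.1 (applicant, a preponderance, weight is at least 55): (k) net 71−13=58 ≥ 55 — meets.
  All elements met. The burden passes to the authority.
Stage III.2 (authority, a heightened civil standard, weight exceeds 71): (l) net 88−13=75 > 71 — meets; (m) net 98−30=68 ≤ 71 — fails.
  The authority does not carry Stage III.2.
So the applicant prevails on this issue.
Per-issue: Issue I → authority; Issue II → authority; Issue III → applicant. The applicant must prevail on a majority of issues; overall, the authority prevails.

authority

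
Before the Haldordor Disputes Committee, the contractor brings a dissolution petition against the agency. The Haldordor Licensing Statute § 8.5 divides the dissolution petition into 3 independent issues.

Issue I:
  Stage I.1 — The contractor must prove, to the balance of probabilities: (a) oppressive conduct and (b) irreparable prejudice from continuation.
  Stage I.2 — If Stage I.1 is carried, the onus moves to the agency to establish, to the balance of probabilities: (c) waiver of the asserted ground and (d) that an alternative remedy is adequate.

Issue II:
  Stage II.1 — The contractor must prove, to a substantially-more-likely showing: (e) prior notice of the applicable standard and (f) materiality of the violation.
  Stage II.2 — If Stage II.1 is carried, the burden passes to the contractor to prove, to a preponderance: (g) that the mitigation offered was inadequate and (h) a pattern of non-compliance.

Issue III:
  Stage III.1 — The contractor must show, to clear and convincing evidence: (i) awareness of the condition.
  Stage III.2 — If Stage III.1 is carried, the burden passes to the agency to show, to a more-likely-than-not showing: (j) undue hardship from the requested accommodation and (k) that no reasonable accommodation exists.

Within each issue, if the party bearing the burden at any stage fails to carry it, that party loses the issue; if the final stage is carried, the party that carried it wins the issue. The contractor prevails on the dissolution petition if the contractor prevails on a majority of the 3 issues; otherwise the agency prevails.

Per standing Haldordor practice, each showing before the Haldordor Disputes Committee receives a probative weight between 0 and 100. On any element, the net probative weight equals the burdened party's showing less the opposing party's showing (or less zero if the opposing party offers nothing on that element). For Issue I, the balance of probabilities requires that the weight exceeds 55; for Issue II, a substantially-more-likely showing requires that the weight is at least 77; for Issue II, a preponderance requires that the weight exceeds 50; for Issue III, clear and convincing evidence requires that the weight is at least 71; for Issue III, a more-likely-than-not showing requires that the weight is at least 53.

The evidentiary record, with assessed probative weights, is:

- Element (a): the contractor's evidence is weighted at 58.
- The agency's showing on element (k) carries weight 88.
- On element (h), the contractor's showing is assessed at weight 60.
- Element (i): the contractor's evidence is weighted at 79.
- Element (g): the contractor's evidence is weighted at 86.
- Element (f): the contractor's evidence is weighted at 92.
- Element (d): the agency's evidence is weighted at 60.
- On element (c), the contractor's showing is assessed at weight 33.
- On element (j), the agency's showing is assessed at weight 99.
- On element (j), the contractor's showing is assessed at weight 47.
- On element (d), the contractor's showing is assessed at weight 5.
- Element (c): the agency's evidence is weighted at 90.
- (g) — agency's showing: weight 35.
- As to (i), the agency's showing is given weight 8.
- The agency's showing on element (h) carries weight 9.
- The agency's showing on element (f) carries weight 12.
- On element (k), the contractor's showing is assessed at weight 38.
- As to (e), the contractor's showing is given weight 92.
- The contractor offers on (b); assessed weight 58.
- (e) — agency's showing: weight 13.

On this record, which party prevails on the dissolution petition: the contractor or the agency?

contractor

— Issue I —
Stage I.1 (contractor, the balance of probabilities, weight exceeds 55): (a) 58 > 55 — meets; (b) 58 > 55 — meets.
  Stage I.1 carried; the burden shifts to the agency.
Stage I.2 (agency, the balance of probabilities, weight exceeds 55): (c) net 90−33=57 > 55 — meets; (d) net 60−5=55 ≤ 55 — fails.
  The agency does not carry Stage I.2.
The analysis ends at Stage I.2; the contractor prevails on this issue.
— Issue II —
At Stage II.1 the contractor must meet a substantially-more-likely showing (weight is at least 77): on (e) the weight is 92 less the opposing 13 gives net 79, ≥ 77, so (e) meets the standard; on (f) the weight is 92 less the opposing 12 gives net 80, which does reach 77, so (f) meets the standard.
  All elements met. The contractor retains the burden for Stage II.2.
At Stage II.2 the contractor must meet a preponderance (weight exceeds 50): on (g) the weight is 86 less the opposing 35 gives net 51, > 50, so (g) meets the standard; on (h) the weight is 60 less the opposing 9 gives net 51, > 50, so (h) meets the standard.
  The contractor carries the last stage.
All stages carried — the contractor prevails on this issue.
— Issue III —
Stage III.1 — burden on contractor; standard: clear and convincing evidence (weight is at least 71).
    (i): 79 − 8 = 71 ≥ 71 [met]
  Stage III.1 is satisfied; the onus moves to the agency.
Stage III.2 — burden on agency; standard: a more-likely-than-not showing (weight is at least 53).
    (j): 99 − 47 = 52 < 53 [not met]
    (k): 88 − 38 = 50 < 53 [not met]
  Stage III.2 not carried; the agency fails its burden.
So the contractor prevails on this issue.
Per-issue: Issue I → contractor; Issue II → contractor; Issue III → contractor. The contractor must prevail on a majority of issues; overall, the contractor prevails.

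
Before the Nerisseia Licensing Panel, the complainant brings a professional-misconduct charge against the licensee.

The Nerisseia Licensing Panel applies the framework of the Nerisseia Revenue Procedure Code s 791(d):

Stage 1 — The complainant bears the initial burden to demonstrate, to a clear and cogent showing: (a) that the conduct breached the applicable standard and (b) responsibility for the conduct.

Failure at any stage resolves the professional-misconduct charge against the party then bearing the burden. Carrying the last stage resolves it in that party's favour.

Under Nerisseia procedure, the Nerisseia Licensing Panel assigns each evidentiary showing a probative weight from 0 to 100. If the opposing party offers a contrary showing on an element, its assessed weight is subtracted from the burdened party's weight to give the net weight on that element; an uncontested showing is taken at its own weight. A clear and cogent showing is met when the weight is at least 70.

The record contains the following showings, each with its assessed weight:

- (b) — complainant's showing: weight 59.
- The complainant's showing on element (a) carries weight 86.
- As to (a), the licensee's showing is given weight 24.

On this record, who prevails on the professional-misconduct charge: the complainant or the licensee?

licensee

Stage 1 (complainant, a clear and cogent showing, weight is at least 70): (a) net 86−24=62 < 70 — fails; (b) 59 < 70 — fails.
  Not every element is met, so the complainant fails to carry Stage 1.
The analysis ends at Stage 1; the licensee prevails.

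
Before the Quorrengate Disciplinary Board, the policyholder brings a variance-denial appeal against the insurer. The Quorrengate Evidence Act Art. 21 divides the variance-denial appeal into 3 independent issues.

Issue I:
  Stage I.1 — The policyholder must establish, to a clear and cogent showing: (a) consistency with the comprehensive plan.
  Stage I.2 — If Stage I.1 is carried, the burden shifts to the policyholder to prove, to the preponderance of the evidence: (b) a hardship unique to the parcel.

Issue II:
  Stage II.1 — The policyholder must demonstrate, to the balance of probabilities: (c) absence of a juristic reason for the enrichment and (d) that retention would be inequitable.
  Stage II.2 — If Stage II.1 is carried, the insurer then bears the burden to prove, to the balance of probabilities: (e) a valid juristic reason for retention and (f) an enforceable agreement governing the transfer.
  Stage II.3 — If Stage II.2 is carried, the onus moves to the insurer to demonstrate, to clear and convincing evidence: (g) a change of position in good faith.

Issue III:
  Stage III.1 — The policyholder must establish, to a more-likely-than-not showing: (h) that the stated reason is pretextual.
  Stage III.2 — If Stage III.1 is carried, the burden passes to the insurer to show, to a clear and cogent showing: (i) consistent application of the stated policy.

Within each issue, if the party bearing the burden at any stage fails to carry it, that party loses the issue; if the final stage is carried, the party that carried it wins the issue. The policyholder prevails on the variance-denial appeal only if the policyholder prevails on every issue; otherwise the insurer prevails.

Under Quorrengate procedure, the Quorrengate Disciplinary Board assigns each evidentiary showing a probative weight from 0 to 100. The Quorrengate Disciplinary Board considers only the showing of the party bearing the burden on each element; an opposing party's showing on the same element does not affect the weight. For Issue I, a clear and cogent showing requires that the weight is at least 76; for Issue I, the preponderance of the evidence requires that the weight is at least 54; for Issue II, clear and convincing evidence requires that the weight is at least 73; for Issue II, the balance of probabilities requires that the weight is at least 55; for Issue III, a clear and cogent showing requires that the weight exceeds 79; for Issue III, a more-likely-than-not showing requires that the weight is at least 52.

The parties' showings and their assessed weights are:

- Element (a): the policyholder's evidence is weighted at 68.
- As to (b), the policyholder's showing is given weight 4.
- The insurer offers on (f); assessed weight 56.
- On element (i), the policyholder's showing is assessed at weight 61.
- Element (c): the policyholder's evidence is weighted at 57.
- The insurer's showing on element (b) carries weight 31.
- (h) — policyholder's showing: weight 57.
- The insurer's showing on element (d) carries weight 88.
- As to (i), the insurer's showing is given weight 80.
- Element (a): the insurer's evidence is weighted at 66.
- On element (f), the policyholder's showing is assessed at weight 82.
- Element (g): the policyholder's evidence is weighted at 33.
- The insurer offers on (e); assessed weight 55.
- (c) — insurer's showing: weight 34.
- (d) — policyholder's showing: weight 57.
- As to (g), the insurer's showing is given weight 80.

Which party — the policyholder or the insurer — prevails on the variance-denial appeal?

insurer

— Issue I —
At Stage I.1 the policyholder must meet a clear and cogent showing (weight is at least 76): on (a) the weight is 68 (the insurer's 66 is given no effect), < 76, so (a) does not meet the standard.
  Stage I.1 not carried; the policyholder fails its burden.
The analysis ends at Stage I.1; the insurer prevails on this issue.
— Issue II —
At Stage II.1 the policyholder must meet the balance of probabilities (weight is at least 55): on (c) the weight is 57 (the insurer's 34 is given no effect), ≥ 55, so (c) meets the standard; on (d) the weight is 57 (the insurer's 88 is given no effect), which does reach 55, so (d) meets the standard.
  The policyholder carries Stage II.1; the insurer now bears the burden.
At Stage II.2 the insurer must meet the balance of probabilities (weight is at least 55): on (e) the weight is 55, which does reach 55, so (e) meets the standard; on (f) the weight is 56 (the policyholder's 82 is given no effect), ≥ 55, so (f) meets the standard.
  All elements met. The insurer retains the burden for Stage II.3.
At Stage II.3 the insurer must meet clear and convincing evidence (weight is at least 73): on (g) the weight is 80 (the policyholder's 33 is given no effect), which does reach 73, so (g) meets the standard.
  All elements met at the final stage.
Every stage carried; the insurer prevails on this issue.
— Issue III —
Stage III.1 — burden on policyholder; standard: a more-likely-than-not showing (weight is at least 52).
    (h): 57 ≥ 52 [met]
  Stage III.1 is satisfied; the onus moves to the insurer.
Stage III.2 — burden on insurer; standard: a clear and cogent showing (weight exceeds 79).
    (i): 80 (policyholder's 61 disregarded) > 79 [met]
  The insurer carries the last stage.
With every stage satisfied, the insurer prevails on this issue.
Per-issue: Issue I → insurer; Issue II → insurer; Issue III → insurer. The policyholder must prevail on every issue; overall, the insurer prevails.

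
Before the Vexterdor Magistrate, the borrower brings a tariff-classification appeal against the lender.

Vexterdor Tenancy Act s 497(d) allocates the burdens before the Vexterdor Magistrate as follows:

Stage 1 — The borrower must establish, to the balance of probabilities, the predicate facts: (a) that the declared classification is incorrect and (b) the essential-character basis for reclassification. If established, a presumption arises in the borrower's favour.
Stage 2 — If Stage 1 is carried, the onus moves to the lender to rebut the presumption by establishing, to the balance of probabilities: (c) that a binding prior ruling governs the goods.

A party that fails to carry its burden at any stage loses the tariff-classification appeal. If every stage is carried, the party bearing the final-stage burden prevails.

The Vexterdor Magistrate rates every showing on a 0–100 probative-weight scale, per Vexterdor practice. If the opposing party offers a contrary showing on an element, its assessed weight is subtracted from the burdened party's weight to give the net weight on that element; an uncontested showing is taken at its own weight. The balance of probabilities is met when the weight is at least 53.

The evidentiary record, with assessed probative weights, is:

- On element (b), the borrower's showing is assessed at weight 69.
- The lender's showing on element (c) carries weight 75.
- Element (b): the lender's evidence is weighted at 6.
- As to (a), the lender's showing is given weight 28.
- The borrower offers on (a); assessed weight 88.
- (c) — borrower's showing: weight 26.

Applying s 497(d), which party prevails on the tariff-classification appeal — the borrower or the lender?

Stage 1 — burden on borrower; standard: the balance of probabilities (weight is at least 53).
    (a): 88 − 28 = 60 ≥ 53 [met]
    (b): 69 − 6 = 63 ≥ 53 [met]
  All elements met. The burden passes to the lender.
Stage 2 — burden on lender; standard: the balance of probabilities (weight is at least 53).
    (c): 75 − 26 = 49 < 53 [not met]
  Not every element is met, so the lender fails to carry Stage 2.
The borrower prevails.

borrower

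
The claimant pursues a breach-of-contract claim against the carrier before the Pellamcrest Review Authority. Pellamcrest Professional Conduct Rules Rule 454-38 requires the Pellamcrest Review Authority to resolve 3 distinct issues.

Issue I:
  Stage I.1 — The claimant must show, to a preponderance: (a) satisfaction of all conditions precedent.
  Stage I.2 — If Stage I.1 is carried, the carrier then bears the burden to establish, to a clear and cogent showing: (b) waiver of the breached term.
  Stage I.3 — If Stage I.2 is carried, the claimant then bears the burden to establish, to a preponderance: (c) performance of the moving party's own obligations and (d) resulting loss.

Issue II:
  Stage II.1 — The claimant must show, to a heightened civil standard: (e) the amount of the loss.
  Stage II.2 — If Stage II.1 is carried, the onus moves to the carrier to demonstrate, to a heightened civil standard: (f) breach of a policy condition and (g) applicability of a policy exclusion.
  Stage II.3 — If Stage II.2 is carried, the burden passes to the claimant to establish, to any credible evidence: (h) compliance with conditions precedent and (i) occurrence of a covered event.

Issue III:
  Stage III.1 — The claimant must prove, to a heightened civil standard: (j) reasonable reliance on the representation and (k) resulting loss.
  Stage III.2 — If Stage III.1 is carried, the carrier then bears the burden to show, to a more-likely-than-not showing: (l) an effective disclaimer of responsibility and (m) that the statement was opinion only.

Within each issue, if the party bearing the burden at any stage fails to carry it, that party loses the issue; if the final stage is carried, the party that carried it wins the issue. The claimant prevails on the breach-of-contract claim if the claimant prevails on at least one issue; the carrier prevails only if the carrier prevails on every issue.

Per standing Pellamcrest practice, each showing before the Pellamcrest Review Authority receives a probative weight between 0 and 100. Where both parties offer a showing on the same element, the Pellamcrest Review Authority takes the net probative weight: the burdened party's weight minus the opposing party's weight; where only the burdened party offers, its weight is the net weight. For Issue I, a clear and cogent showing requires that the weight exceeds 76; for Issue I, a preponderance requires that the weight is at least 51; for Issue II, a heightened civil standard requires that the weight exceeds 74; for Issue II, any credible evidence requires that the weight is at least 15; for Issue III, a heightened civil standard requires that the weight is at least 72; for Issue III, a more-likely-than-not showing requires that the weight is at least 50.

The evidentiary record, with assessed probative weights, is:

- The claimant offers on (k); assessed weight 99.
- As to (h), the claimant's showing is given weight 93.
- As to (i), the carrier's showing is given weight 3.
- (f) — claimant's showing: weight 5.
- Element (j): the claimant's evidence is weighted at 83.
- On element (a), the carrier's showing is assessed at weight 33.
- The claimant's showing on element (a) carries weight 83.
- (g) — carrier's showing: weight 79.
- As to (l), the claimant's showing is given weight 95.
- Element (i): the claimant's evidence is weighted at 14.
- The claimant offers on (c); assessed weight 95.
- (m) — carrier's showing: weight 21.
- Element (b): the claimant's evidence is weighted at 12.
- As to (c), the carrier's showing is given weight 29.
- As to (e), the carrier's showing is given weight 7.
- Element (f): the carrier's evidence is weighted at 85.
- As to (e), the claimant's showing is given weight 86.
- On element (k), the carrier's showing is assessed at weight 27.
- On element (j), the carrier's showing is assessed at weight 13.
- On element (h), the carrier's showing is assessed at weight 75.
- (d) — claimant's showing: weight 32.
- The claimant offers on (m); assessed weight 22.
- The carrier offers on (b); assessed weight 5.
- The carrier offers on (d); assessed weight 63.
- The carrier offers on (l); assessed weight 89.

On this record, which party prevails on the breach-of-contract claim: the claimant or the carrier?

— Issue I —
Stage I.1 — burden on claimant; standard: a preponderance (weight is at least 51).
    (a): 83 − 33 = 50 < 51 [not met]
  Stage I.1 not carried; the claimant fails its burden.
The analysis ends at Stage I.1; the carrier prevails on this issue.
— Issue II —
At Stage II.1 the claimant must meet a heightened civil standard (weight exceeds 74): on (e) the weight is 86 less the opposing 7 gives net 79, > 74, so (e) meets the standard.
  Stage II.1 is satisfied; the onus moves to the carrier.
At Stage II.2 the carrier must meet a heightened civil standard (weight exceeds 74): on (f) the weight is 85 less the opposing 5 gives net 80, which does exceed 74, so (f) meets the standard; on (g) the weight is 79, which does exceed 74, so (g) meets the standard.
  Stage II.2 is satisfied; the onus moves to the claimant.
At Stage II.3 the claimant must meet any credible evidence (weight is at least 15): on (h) the weight is 93 less the opposing 75 gives net 18, which does reach 15, so (h) meets the standard; on (i) the weight is 14 less the opposing 3 gives net 11, < 15, so (i) does not meet the standard.
  Stage II.3 not carried; the claimant fails its burden.
The carrier prevails on this issue.
— Issue III —
Stage III.1 (claimant, a heightened civil standard, weight is at least 72): (j) net 83−13=70 < 72 — fails; (k) net 99−27=72 ≥ 72 — meets.
  Not every element is met, so the claimant fails to carry Stage III.1.
So the carrier prevails on this issue.
Per-issue: Issue I → carrier; Issue II → carrier; Issue III → carrier. The claimant must prevail on at least one issue; overall, the carrier prevails.

carrier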